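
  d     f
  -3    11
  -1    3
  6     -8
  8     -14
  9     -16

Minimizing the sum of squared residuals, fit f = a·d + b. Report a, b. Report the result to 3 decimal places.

From the data, Σd·d = 191, Σd = 19, Σ1 = 5.
For Mᵀf: Σd·f = -340, Σf = -24.
det = 191·5 − 19² = 594.
a = ((-340)·5 − 19·(-24))/594 = -622/297; b = (191·(-24) − 19·(-340))/594 = 938/297.

a = -2.094, b = 3.158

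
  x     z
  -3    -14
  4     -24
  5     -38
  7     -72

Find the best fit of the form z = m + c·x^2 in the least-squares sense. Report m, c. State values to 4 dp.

Setting ∂/∂m … = 0 gives: 4·m + 99·c = -148;  99·m + 3363·c = -4988.
Determinant 4·3363 − 99² = 3651.
m = ((-148)·3363 − 99·(-4988))/3651 = -1304/1217; c = (4·(-4988) − 99·(-148))/3651 = -5300/3651.

m = -1.0715, c = -1.4517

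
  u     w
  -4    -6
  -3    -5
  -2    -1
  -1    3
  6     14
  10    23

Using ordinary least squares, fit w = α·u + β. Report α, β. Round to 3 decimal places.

α = 2.025, β = 2.642

AᵀA·[α, β]ᵀ = Aᵀw reads: 166·α + 6·β = 352;  6·α + 6·β = 28.
Δ = 166·6 − 6² = 960.
α = (352·6 − 6·28)/960 = 81/40; β = (166·28 − 6·352)/960 = 317/120.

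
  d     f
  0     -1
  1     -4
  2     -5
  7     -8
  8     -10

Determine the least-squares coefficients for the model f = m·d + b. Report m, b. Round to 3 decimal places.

m = -0.925, b = -2.271

Entries of MᵀM: Σd·d = 118, Σd = 18, Σ1 = 5.
For Mᵀf: Σd·f = -150, Σf = -28.
det = 118·5 − 18² = 266.
m = ((-150)·5 − 18·(-28))/266 = -123/133; b = (118·(-28) − 18·(-150))/266 = -302/133.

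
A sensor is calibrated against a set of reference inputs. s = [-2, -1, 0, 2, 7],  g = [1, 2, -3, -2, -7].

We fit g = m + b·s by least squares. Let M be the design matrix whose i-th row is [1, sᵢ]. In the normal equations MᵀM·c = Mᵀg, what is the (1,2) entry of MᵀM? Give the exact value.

6

Row 1 ↔ basis 1, column 2 ↔ basis s, so (MᵀM)_{1,2} = Σᵢ s = (1)·(-2) + (1)·(-1) + (1)·(0) + (1)·(2) + (1)·(7) = 6.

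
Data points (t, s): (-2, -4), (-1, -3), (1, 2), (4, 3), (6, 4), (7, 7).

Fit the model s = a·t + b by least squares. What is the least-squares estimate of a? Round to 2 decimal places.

Normal-equation sums: Σt·t = 107, Σt = 15, Σ1 = 6.
Right-hand side: Σt·s = 98, Σs = 9.
AᵀA·[a, b]ᵀ = Aᵀs becomes [[107, 15]; [15, 6]]·[a, b]ᵀ = [98, 9]ᵀ.
det = 107·6 − 15² = 417.
a = (98·6 − 15·9)/417 = 151/139; b = (107·9 − 15·98)/417 = -169/139.

a = 1.09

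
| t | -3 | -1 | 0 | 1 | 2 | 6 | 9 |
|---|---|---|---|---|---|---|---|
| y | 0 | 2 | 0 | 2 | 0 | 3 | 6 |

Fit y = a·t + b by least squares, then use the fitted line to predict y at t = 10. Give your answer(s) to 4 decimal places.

ŷ = 5.3956

Setting ∂/∂a … = 0 gives: 132·a + 14·b = 72;  14·a + 7·b = 13.
Δ = 132·7 − 14² = 728.
a = (72·7 − 14·13)/728 = 23/52; b = (132·13 − 14·72)/728 = 177/182.
At t = 10: ŷ = (23/52)·(10) + (177/182)·(1) = 491/91.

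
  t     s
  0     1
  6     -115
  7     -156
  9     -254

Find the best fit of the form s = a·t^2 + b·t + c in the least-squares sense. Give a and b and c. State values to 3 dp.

a = -2.986, b = -1.469, c = 1.015

Entries of XᵀX: Σt^2·t^2 = 10258, Σt^2·t = 1288, Σt^2 = 166, Σt·t = 166, Σt = 22, Σ1 = 4.
And Σt^2·s = -32358, Σt·s = -4068, Σs = -524.
Normal equations: [[10258, 1288, 166]; [1288, 166, 22]; [166, 22, 4]]·[a, b, c]ᵀ = [-32358, -4068, -524]ᵀ.
Inverting the 3×3 Gram matrix, [a, b, c]ᵀ = [-1093/366, -2689/1830, 619/610]ᵀ.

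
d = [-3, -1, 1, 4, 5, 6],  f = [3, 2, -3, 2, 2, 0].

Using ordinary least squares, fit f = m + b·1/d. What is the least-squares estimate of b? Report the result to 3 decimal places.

b = -2.416

Normal-equation sums: Σ1 = 6, Σ1/d = 17/60, Σ1/d·1/d = 8069/3600.
Right-hand side: Σf = 6, Σ1/d·f = -51/10.
So AᵀA·[m, b]ᵀ = Aᵀf: [[6, 17/60]; [17/60, 8069/3600]]·[m, b]ᵀ = [6, -51/10]ᵀ.
Determinant 6·(8069/3600) − (17/60)² = 1925/144.
m = (6·(8069/3600) − (17/60)·(-51/10))/(1925/144) = 53616/48125; b = (6·(-51/10) − (17/60)·6)/(1925/144) = -23256/9625.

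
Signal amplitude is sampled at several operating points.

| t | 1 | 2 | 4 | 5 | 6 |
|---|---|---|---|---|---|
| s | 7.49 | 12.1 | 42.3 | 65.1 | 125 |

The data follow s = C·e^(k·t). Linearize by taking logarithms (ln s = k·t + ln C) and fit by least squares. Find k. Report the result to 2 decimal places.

k = 0.56

With ln sᵢ as the transformed response and tᵢ as the regressor:
Σt = 18.0000, Σ(t)² = 82.0000, Σln s = 17.2558, Σt·ln s = 71.8286.
Equations: 82.0000·k + 18.0000·ln C = 71.8286;  18.0000·k + 5·ln C = 17.2558.
Solving (det = 86.0000): k = 0.56440, ln C = 1.41930.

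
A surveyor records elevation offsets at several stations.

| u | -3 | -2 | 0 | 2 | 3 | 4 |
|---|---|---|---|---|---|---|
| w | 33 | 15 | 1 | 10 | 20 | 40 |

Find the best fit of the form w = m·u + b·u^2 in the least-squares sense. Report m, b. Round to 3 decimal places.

Entries of AᵀA: Σu·u = 42, Σu·u^2 = 64, Σu^2·u^2 = 450.
Moment sums: Σu·w = 111, Σu^2·w = 1217.
Normal equations: [[42, 64]; [64, 450]]·[m, b]ᵀ = [111, 1217]ᵀ.
det = 42·450 − 64² = 14804.
m = (111·450 − 64·1217)/14804 = -13969/7402; b = (42·1217 − 64·111)/14804 = 22005/7402.

m = -1.887, b = 2.973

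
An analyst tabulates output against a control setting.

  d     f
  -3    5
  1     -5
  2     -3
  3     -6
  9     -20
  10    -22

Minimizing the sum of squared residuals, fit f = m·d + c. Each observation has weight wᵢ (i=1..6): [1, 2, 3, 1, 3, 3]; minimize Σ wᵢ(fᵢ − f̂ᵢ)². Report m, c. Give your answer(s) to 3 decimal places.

From the data, Σwᵢ·d·d = 575, Σwᵢ·d = 65, Σwᵢ·1 = 13.
Right-hand side: Σwᵢ·d·f = -1261, Σwᵢ·f = -146.
So MᵀWM·[m, c]ᵀ = MᵀWf: [[575, 65]; [65, 13]]·[m, c]ᵀ = [-1261, -146]ᵀ.
Δ = 575·13 − 65² = 3250.
m = ((-1261)·13 − 65·(-146))/3250 = -531/250; c = (575·(-146) − 65·(-1261))/3250 = -397/650.

m = -2.124, c = -0.611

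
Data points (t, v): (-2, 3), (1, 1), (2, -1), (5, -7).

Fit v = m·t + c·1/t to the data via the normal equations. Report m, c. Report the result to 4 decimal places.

m = -1.5149, c = 2.3762

Compute the Gram sums: Σt·t = 34, Σt·1/t = 4, Σ1/t·1/t = 77/50.
For Mᵀv: Σt·v = -42, Σ1/t·v = -12/5.
Normal equations: [[34, 4]; [4, 77/50]]·[m, c]ᵀ = [-42, -12/5]ᵀ.
det = 34·(77/50) − 4² = 909/25.
m = ((-42)·(77/50) − 4·(-12/5))/(909/25) = -153/101; c = (34·(-12/5) − 4·(-42))/(909/25) = 240/101.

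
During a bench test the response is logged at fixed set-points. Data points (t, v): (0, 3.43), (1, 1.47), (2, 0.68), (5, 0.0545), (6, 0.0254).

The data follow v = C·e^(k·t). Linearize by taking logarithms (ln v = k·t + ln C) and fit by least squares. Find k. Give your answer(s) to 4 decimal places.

k = -0.8206

Taking logs, ln v = k·t + ln C, so regress ln v on t.
Σt = 14.0000, Σ(t)² = 66.0000, Σln v = -5.3504, Σt·ln v = -36.9719.
Equations: 66.0000·k + 14.0000·ln C = -36.9719;  14.0000·k + 5·ln C = -5.3504.
Δ = 66.0000·5 − (14.0000)² = 134.0000; k = (-36.9719·5 − 14.0000·-5.3504)/134.0000 = -0.82055, ln C = (66.0000·-5.3504 − 14.0000·-36.9719)/134.0000 = 1.22746.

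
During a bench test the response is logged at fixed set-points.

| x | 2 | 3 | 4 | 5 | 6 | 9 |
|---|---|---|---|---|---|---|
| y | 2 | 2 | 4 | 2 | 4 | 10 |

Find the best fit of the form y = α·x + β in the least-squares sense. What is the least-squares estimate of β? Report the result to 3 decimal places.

Forming AᵀA = [[171, 29]; [29, 6]] and Aᵀy = [150, 24]ᵀ gives AᵀA·[α, β]ᵀ = Aᵀy.
Δ = 171·6 − 29² = 185.
α = (150·6 − 29·24)/185 = 204/185; β = (171·24 − 29·150)/185 = -246/185.

β = -1.330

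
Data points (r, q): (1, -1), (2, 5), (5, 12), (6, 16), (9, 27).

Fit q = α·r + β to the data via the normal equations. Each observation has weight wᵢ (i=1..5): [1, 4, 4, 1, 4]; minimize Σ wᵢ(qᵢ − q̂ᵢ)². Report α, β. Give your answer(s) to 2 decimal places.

From the data, Σwᵢ·r·r = 477, Σwᵢ·r = 71, Σwᵢ·1 = 14.
For MᵀWq: Σwᵢ·r·q = 1347, Σwᵢ·q = 191.
So MᵀWM·[α, β]ᵀ = MᵀWq: [[477, 71]; [71, 14]]·[α, β]ᵀ = [1347, 191]ᵀ.
det = 477·14 − 71² = 1637.
α = (1347·14 − 71·191)/1637 = 5297/1637; β = (477·191 − 71·1347)/1637 = -4530/1637.

α = 3.24, β = -2.77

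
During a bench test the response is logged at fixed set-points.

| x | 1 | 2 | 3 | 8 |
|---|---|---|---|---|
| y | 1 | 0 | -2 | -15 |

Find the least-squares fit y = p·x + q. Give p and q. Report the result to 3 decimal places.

Sums needed: Σx·x = 78, Σx = 14, Σ1 = 4.
Right-hand side: Σx·y = -125, Σy = -16.
Normal equations: [[78, 14]; [14, 4]]·[p, q]ᵀ = [-125, -16]ᵀ.
Determinant 78·4 − 14² = 116.
p = ((-125)·4 − 14·(-16))/116 = -69/29; q = (78·(-16) − 14·(-125))/116 = 251/58.

p = -2.379, q = 4.328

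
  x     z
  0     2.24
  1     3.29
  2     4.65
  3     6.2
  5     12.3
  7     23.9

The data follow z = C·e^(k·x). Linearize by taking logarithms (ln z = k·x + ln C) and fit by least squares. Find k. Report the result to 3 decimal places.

k = 0.335

With ln zᵢ as the transformed response and xᵢ as the regressor:
Over the data: Σx = 18.0000, Σ(x)² = 88.0000, Σln z = 11.0423, Σx·ln z = 44.5034.
Normal system: [[88.0000, 18.0000]; [18.0000, 6]]·[k, ln C]ᵀ = [44.5034, 11.0423]ᵀ.
Slope k = (n·Σx·ln z − Σx·Σln z)/(n·Σ(x)² − (Σx)²) = (6·44.5034 − 18.0000·11.0423)/204.0000 = 0.33461; ln C = (Σln z − k·Σx)/n = 0.83655.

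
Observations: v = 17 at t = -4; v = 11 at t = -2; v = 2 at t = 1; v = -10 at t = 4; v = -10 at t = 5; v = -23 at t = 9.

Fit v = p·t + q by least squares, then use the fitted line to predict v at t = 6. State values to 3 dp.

v̂ = -14.078

Sums needed: Σt·t = 143, Σt = 13, Σ1 = 6.
For Mᵀv: Σt·v = -385, Σv = -13.
So MᵀM·[p, q]ᵀ = Mᵀv: [[143, 13]; [13, 6]]·[p, q]ᵀ = [-385, -13]ᵀ.
det = 143·6 − 13² = 689.
p = ((-385)·6 − 13·(-13))/689 = -2141/689; q = (143·(-13) − 13·(-385))/689 = 242/53.
At t = 6: v̂ = (-2141/689)·(6) + (242/53)·(1) = -9700/689.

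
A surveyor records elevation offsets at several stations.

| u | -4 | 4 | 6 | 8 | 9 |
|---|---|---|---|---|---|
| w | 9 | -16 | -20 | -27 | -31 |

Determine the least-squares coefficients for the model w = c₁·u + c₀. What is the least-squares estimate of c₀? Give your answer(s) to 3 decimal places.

The normal system AᵀA·[c₁, c₀]ᵀ = Aᵀw is [[213, 23]; [23, 5]]·[c₁, c₀]ᵀ = [-715, -85]ᵀ.
det = 213·5 − 23² = 536.
c₁ = ((-715)·5 − 23·(-85))/536 = -405/134; c₀ = (213·(-85) − 23·(-715))/536 = -415/134.

c₀ = -3.097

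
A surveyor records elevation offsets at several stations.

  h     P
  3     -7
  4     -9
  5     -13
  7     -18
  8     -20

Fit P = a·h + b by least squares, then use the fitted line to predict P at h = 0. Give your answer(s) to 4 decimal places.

Sums needed: Σh·h = 163, Σh = 27, Σ1 = 5.
Moment sums: Σh·P = -408, ΣP = -67.
Eliminating b: 5·(row 1) − 27·(row 2) gives 86·a = 5·(-408) − 27·(-67) = -231, so a = -231/86.
Then b = ((-67) − 27·(-231/86))/5 = 95/86.
At h = 0: P̂ = (-231/86)·(0) + (95/86)·(1) = 95/86.

P̂ = 1.1047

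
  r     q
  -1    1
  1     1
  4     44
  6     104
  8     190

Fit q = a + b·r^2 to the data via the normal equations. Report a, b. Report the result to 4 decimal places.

From the data, Σ1 = 5, Σr^2 = 118, Σr^2·r^2 = 5650.
Right-hand side: Σq = 340, Σr^2·q = 16610.
Normal equations: [[5, 118]; [118, 5650]]·[a, b]ᵀ = [340, 16610]ᵀ.
det = 5·5650 − 118² = 14326.
a = (340·5650 − 118·16610)/14326 = -19490/7163; b = (5·16610 − 118·340)/14326 = 21465/7163.

a = -2.7209, b = 2.9966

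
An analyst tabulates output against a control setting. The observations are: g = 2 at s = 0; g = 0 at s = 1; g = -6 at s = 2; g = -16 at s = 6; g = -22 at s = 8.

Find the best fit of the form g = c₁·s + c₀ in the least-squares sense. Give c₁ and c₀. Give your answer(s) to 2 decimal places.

c₁ = -2.99, c₀ = 1.77

MᵀM·[c₁, c₀]ᵀ = Mᵀg reads: 105·c₁ + 17·c₀ = -284;  17·c₁ + 5·c₀ = -42.
det = 105·5 − 17² = 236.
c₁ = ((-284)·5 − 17·(-42))/236 = -353/118; c₀ = (105·(-42) − 17·(-284))/236 = 209/118.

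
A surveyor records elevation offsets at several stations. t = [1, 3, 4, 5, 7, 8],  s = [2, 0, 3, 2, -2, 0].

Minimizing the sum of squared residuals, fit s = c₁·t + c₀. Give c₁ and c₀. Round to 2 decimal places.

From the data, Σt·t = 164, Σt = 28, Σ1 = 6.
Moment sums: Σt·s = 10, Σs = 5.
XᵀX·[c₁, c₀]ᵀ = Xᵀs becomes [[164, 28]; [28, 6]]·[c₁, c₀]ᵀ = [10, 5]ᵀ.
det = 164·6 − 28² = 200.
c₁ = (10·6 − 28·5)/200 = -2/5; c₀ = (164·5 − 28·10)/200 = 27/10.

c₁ = -0.40, c₀ = 2.70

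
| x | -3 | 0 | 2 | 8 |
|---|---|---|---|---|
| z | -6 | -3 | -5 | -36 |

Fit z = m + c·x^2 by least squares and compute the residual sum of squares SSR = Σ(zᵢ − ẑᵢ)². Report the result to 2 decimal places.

SSR = 1.85

Entries of AᵀA: Σ1 = 4, Σx^2 = 77, Σx^2·x^2 = 4193.
For Aᵀz: Σz = -50, Σx^2·z = -2378.
Eliminating c: 4193·(row 1) − 77·(row 2) gives 10843·m = 4193·(-50) − 77·(-2378) = -26544, so m = -3792/1549.
Then c = ((-2378) − 77·(-3792/1549))/4193 = -5662/10843.
Residuals: 12444/10843, -855/1549, -5023/10843, -1436/10843; SSR = 20102/10843.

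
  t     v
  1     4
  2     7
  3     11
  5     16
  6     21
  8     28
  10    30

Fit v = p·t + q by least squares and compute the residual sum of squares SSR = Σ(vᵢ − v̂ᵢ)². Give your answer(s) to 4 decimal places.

Entries of MᵀM: Σt·t = 239, Σt = 35, Σ1 = 7.
And Σt·v = 781, Σv = 117.
So MᵀM·[p, q]ᵀ = Mᵀv: [[239, 35]; [35, 7]]·[p, q]ᵀ = [781, 117]ᵀ.
Δ = 239·7 − 35² = 448.
p = (781·7 − 35·117)/448 = 49/16; q = (239·117 − 35·781)/448 = 157/112.
Residuals: -13/28, -59/112, 23/56, -5/7, 137/112, 235/112, -227/112; SSR = 313/28.

SSR = 11.1786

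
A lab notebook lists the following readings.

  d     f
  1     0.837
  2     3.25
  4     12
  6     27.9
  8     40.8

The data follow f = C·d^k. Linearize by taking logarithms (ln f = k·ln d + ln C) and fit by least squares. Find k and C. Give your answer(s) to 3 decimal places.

k = 1.897, C = 0.858

Taking logs, ln f = k·ln d + ln C, so regress ln f on ln d.
Σln d = 5.9506, Σ(ln d)² = 9.9367, Σln f = 10.5229, Σln d·ln f = 17.9379.
Equations: 9.9367·k + 5.9506·ln C = 17.9379;  5.9506·k + 5·ln C = 10.5229.
Δ = 9.9367·5 − (5.9506)² = 14.2736; k = (17.9379·5 − 5.9506·10.5229)/14.2736 = 1.89659, ln C = (9.9367·10.5229 − 5.9506·17.9379)/14.2736 = -0.15260, so C = exp(-0.15260) = 0.85847.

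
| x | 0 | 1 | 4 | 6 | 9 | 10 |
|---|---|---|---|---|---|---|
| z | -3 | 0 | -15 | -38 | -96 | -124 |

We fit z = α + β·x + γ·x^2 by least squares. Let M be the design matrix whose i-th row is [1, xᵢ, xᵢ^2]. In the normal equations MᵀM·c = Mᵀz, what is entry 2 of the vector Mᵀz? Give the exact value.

Entry 2 ↔ basis x, so (Mᵀz)_{2} = Σᵢ (x)·zᵢ = (0)·(-3) + (1)·(0) + (4)·(-15) + (6)·(-38) + (9)·(-96) + (10)·(-124) = -2392.

-2392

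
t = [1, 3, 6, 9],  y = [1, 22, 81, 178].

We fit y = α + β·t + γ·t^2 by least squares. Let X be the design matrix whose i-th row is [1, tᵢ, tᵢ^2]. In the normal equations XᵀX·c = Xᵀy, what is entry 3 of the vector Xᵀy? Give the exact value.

Entry 3 ↔ basis t^2, so (Xᵀy)_{3} = Σᵢ (t^2)·yᵢ = (1)·(1) + (9)·(22) + (36)·(81) + (81)·(178) = 17533.

17533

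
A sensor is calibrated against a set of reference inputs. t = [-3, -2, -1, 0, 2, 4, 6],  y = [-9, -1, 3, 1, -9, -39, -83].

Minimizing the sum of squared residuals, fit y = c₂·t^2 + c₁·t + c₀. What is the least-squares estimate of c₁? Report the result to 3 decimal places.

Entries of XᵀX: Σt^2·t^2 = 1666, Σt^2·t = 252, Σt^2 = 70, Σt·t = 70, Σt = 6, Σ1 = 7.
For Xᵀy: Σt^2·y = -3730, Σt·y = -646, Σy = -137.
Row-reducing yields c₂ = -90260/45129, c₁ = -4790/2149, c₀ = 15083/6447.

c₁ = -2.229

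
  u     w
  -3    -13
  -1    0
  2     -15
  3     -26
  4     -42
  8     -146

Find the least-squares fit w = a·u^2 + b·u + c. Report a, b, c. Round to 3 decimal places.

a = -1.974, b = -2.278, c = -1.516

Compute the Gram sums: Σu^2·u^2 = 4531, Σu^2·u = 583, Σu^2 = 103, Σu·u = 103, Σu = 13, Σ1 = 6.
Moment sums: Σu^2·w = -10427, Σu·w = -1405, Σw = -242.
MᵀM·[a, b, c]ᵀ = Mᵀw becomes [[4531, 583, 103]; [583, 103, 13]; [103, 13, 6]]·[a, b, c]ᵀ = [-10427, -1405, -242]ᵀ.
Solving the 3×3 system (Gaussian elimination) gives a = -228767/115908, b = -264031/115908, c = -29287/19318.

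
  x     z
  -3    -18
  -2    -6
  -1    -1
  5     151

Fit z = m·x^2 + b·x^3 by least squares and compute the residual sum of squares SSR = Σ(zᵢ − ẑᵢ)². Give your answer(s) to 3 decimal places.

AᵀA·[m, b]ᵀ = Aᵀz reads: 723·m + 2849·b = 3588;  2849·m + 16419·b = 19410.
(Σx^2·x^2 = 723, Σx^2·x^3 = 2849, Σx^3·x^3 = 16419, Σx^2·z = 3588, Σx^3·z = 19410.)
Eliminating b: 16419·(row 1) − 2849·(row 2) gives 3754136·m = 16419·3588 − 2849·19410 = 3612282, so m = 1806141/1877068.
Then b = (19410 − 2849·(1806141/1877068))/16419 = 1905609/1877068.
Residuals: 704475/938534, -810525/469267, -444400/469267, 41309/938534; SSR = 4172209/938534.

SSR = 4.445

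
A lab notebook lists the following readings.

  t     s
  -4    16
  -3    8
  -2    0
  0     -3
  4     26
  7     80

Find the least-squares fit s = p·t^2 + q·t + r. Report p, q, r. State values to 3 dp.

Sums needed: Σt^2·t^2 = 3010, Σt^2·t = 308, Σt^2 = 94, Σt·t = 94, Σt = 2, Σ1 = 6.
For Mᵀs: Σt^2·s = 4664, Σt·s = 576, Σs = 127.
Solving the 3×3 system (Gaussian elimination) gives p = 30587/20082, q = 120787/100410, r = -103633/33470.

p = 1.523, q = 1.203, r = -3.096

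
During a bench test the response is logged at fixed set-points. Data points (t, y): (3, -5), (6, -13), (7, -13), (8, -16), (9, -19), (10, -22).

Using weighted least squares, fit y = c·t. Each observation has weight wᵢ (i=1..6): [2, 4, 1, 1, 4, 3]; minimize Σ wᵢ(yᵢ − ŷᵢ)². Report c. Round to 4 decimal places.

c = -2.1190

Forming MᵀWM = [[899]] and MᵀWy = [-1905]ᵀ gives MᵀWM·[c]ᵀ = MᵀWy.
Hence c = -1905 / 899 ≈ -2.11902.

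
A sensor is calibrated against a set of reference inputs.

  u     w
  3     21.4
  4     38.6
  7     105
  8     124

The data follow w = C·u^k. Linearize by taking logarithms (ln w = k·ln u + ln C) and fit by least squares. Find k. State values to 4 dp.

k = 1.7993

Let Y = ln w. Fitting Y = k·ln u + ln C by least squares:
Σln u = 6.5103, Σ(ln u)² = 11.2394, Σln w = 16.1909, Σln u·ln w = 27.5096.
Equations: 11.2394·k + 6.5103·ln C = 27.5096;  6.5103·k + 4·ln C = 16.1909.
Slope k = (n·Σln u·ln w − Σln u·Σln w)/(n·Σ(ln u)² − (Σln u)²) = (4·27.5096 − 6.5103·16.1909)/2.5742 = 1.79932; ln C = (Σln w − k·Σln u)/n = 1.11921.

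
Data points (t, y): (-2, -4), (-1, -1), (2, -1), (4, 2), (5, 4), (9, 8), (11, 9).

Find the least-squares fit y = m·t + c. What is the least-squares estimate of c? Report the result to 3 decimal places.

c = -1.514

Sums needed: Σt·t = 252, Σt = 28, Σ1 = 7.
Moment sums: Σt·y = 206, Σy = 17.
MᵀM·[m, c]ᵀ = Mᵀy becomes [[252, 28]; [28, 7]]·[m, c]ᵀ = [206, 17]ᵀ.
Eliminating c: 7·(row 1) − 28·(row 2) gives 980·m = 7·206 − 28·17 = 966, so m = 69/70.
Then c = (17 − 28·(69/70))/7 = -53/35.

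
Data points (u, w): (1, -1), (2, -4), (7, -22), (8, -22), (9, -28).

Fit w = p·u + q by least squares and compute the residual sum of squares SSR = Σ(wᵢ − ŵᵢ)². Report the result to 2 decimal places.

SSR = 6.23

XᵀX·[p, q]ᵀ = Xᵀw reads: 199·p + 27·q = -591;  27·p + 5·q = -77.
(Σu·u = 199, Σu = 27, Σ1 = 5, Σu·w = -591, Σw = -77.)
Determinant 199·5 − 27² = 266.
p = ((-591)·5 − 27·(-77))/266 = -438/133; q = (199·(-77) − 27·(-591))/266 = 317/133.
Residuals: -12/133, 27/133, -177/133, 261/133, -99/133; SSR = 828/133.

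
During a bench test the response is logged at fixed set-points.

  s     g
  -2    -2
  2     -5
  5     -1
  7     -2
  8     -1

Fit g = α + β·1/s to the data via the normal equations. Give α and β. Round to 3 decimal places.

α = -2.010, β = -2.032

Normal-equation sums: Σ1 = 5, Σ1/s = 131/280, Σ1/s·1/s = 45161/78400.
For Aᵀg: Σg = -11, Σ1/s·g = -591/280.
So AᵀA·[α, β]ᵀ = Aᵀg: [[5, 131/280]; [131/280, 45161/78400]]·[α, β]ᵀ = [-11, -591/280]ᵀ.
Eliminating β: (45161/78400)·(row 1) − (131/280)·(row 2) gives (52161/19600)·α = (45161/78400)·(-11) − (131/280)·(-591/280) = -8387/1568, so α = -209675/104322.
Then β = ((-591/280) − (131/280)·(-209675/104322))/(45161/78400) = -105980/52161.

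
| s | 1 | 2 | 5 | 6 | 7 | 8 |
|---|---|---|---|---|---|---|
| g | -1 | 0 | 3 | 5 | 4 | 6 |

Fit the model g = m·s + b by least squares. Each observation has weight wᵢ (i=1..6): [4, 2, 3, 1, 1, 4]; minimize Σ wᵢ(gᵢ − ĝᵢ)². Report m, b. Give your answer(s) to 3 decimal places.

m = 0.992, b = -1.962

Sums needed: Σwᵢ·s·s = 428, Σwᵢ·s = 68, Σwᵢ·1 = 15.
And Σwᵢ·s·g = 291, Σwᵢ·g = 38.
Eliminating b: 15·(row 1) − 68·(row 2) gives 1796·m = 15·291 − 68·38 = 1781, so m = 1781/1796.
Then b = (38 − 68·(1781/1796))/15 = -881/449.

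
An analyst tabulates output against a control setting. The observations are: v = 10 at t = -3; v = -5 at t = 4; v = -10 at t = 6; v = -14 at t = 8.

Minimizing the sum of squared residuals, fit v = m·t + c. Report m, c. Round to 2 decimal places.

m = -2.19, c = 3.47

MᵀM·[m, c]ᵀ = Mᵀv reads: 125·m + 15·c = -222;  15·m + 4·c = -19.
(Σt·t = 125, Σt = 15, Σ1 = 4, Σt·v = -222, Σv = -19.)
Eliminating c: 4·(row 1) − 15·(row 2) gives 275·m = 4·(-222) − 15·(-19) = -603, so m = -603/275.
Then c = ((-19) − 15·(-603/275))/4 = 191/55.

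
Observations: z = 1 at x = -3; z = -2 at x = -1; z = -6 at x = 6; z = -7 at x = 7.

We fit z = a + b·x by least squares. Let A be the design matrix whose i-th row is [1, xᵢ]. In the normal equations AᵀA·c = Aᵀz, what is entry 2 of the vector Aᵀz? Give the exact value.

-86

Entry 2 ↔ basis x, so (Aᵀz)_{2} = Σᵢ (x)·zᵢ = (-3)·(1) + (-1)·(-2) + (6)·(-6) + (7)·(-7) = -86.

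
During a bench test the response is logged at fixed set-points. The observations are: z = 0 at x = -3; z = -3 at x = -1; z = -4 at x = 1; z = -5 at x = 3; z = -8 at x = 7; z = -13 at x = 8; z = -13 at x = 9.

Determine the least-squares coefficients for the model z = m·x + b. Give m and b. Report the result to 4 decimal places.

Entries of AᵀA: Σx·x = 214, Σx = 24, Σ1 = 7.
And Σx·z = -293, Σz = -46.
det = 214·7 − 24² = 922.
m = ((-293)·7 − 24·(-46))/922 = -947/922; b = (214·(-46) − 24·(-293))/922 = -1406/461.

m = -1.0271, b = -3.0499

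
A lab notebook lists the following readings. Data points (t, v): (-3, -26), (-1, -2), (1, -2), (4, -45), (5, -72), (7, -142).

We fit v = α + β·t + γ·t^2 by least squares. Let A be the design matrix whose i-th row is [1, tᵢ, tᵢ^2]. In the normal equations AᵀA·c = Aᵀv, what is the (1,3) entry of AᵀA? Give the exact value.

Row 1 ↔ basis 1, column 3 ↔ basis t^2, so (AᵀA)_{1,3} = Σᵢ t^2 = (1)·(9) + (1)·(1) + (1)·(1) + (1)·(16) + (1)·(25) + (1)·(49) = 101.

101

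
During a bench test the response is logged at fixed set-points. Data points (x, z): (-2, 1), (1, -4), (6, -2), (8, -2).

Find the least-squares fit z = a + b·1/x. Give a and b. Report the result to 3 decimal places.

a = -1.106, b = -3.253

With design matrix A, AᵀA = [[4, 19/24]; [19/24, 745/576]] and Aᵀz = [-7, -61/12]ᵀ.
Δ = 4·(745/576) − (19/24)² = 291/64.
a = ((-7)·(745/576) − (19/24)·(-61/12))/(291/64) = -2897/2619; b = (4·(-61/12) − (19/24)·(-7))/(291/64) = -2840/873.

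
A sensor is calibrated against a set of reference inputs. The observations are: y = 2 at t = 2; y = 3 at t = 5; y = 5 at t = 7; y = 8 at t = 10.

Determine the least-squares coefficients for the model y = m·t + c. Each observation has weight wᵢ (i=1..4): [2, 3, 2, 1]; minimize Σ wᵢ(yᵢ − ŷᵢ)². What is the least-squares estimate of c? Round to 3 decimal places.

Setting ∂/∂m … = 0 gives: 281·m + 43·c = 203;  43·m + 8·c = 31.
Δ = 281·8 − 43² = 399.
m = (203·8 − 43·31)/399 = 97/133; c = (281·31 − 43·203)/399 = -6/133.

c = -0.045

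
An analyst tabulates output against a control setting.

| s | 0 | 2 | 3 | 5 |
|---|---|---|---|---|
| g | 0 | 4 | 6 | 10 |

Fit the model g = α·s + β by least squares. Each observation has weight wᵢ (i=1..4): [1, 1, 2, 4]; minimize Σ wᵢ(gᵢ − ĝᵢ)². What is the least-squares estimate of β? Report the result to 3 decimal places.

From the data, Σwᵢ·s·s = 122, Σwᵢ·s = 28, Σwᵢ·1 = 8.
For XᵀWg: Σwᵢ·s·g = 244, Σwᵢ·g = 56.
Normal equations: [[122, 28]; [28, 8]]·[α, β]ᵀ = [244, 56]ᵀ.
det = 122·8 − 28² = 192.
α = (244·8 − 28·56)/192 = 2; β = (122·56 − 28·244)/192 = 0.

β = 0.000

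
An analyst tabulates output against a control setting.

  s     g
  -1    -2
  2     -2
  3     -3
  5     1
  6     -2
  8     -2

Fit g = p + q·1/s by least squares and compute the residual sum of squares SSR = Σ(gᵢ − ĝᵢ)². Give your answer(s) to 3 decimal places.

AᵀA·[p, q]ᵀ = Aᵀg reads: 6·p + (13/40)·q = -10;  (13/40)·p + (20801/14400)·q = -23/60.
det = 6·(20801/14400) − (13/40)² = 8219/960.
p = ((-10)·(20801/14400) − (13/40)·(-23/60))/(8219/960) = -206216/123285; q = (6·(-23/60) − (13/40)·(-10))/(8219/960) = 912/8219.
Residuals: -26674/123285, -47194/123285, -168199/123285, 65353/24657, -42634/123285, -42064/123285; SSR = 1148494/123285.

SSR = 9.316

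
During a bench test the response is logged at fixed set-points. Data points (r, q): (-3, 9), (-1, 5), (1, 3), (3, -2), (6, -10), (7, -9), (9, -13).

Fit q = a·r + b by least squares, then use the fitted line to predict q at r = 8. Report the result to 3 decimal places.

q̂ = -11.638

Normal-equation sums: Σr·r = 186, Σr = 22, Σ1 = 7.
Moment sums: Σr·q = -275, Σq = -17.
So XᵀX·[a, b]ᵀ = Xᵀq: [[186, 22]; [22, 7]]·[a, b]ᵀ = [-275, -17]ᵀ.
Eliminating b: 7·(row 1) − 22·(row 2) gives 818·a = 7·(-275) − 22·(-17) = -1551, so a = -1551/818.
Then b = ((-17) − 22·(-1551/818))/7 = 1444/409.
At r = 8: q̂ = (-1551/818)·(8) + (1444/409)·(1) = -4760/409.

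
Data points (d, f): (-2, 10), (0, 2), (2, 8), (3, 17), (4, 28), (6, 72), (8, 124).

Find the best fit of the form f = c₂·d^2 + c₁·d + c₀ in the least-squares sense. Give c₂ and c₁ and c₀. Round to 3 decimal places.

Forming XᵀX = [[5761, 819, 133]; [819, 133, 21]; [133, 21, 7]] and Xᵀf = [11201, 1583, 261]ᵀ gives XᵀX·[c₂, c₁, c₀]ᵀ = Xᵀf.
Solving the 3×3 system (Gaussian elimination) gives c₂ = 103/51, c₁ = -82/119, c₀ = 50/51.

c₂ = 2.020, c₁ = -0.689, c₀ = 0.980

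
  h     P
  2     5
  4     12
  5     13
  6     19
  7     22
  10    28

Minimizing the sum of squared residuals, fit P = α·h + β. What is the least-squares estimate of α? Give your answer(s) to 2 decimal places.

With design matrix M, MᵀM = [[230, 34]; [34, 6]] and MᵀP = [671, 99]ᵀ.
Δ = 230·6 − 34² = 224.
α = (671·6 − 34·99)/224 = 165/56; β = (230·99 − 34·671)/224 = -11/56.

α = 2.95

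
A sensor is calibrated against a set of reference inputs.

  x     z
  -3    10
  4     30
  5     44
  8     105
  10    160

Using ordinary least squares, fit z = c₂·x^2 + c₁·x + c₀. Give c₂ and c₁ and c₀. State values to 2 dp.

c₂ = 1.45, c₁ = 1.37, c₀ = 1.07

With design matrix A, AᵀA = [[15058, 1674, 214]; [1674, 214, 24]; [214, 24, 5]] and Aᵀz = [24390, 2750, 349]ᵀ.
Solving the 3×3 system (Gaussian elimination) gives c₂ = 298445/205564, c₁ = 282449/205564, c₀ = 109583/102782.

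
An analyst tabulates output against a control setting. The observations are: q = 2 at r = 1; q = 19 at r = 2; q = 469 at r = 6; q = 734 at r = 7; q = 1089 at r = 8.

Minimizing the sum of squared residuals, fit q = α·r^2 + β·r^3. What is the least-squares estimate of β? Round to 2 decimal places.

β = 2.01

Entries of MᵀM: Σr^2·r^2 = 7810, Σr^2·r^3 = 57384, Σr^3·r^3 = 426514.
For Mᵀq: Σr^2·q = 122624, Σr^3·q = 910788.
Δ = 7810·426514 − 57384² = 38150884.
α = (122624·426514 − 57384·910788)/38150884 = 9048536/9537721; β = (7810·910788 − 57384·122624)/38150884 = 19149666/9537721.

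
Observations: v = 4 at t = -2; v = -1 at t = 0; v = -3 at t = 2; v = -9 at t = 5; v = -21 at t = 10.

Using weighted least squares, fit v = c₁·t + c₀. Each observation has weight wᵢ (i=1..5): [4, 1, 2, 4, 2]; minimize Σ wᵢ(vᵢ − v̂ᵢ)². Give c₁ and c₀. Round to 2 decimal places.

c₁ = -2.02, c₀ = 0.28

The normal equations are: 324·c₁ + 36·c₀ = -644;  36·c₁ + 13·c₀ = -69.
(Σwᵢ·t·t = 324, Σwᵢ·t = 36, Σwᵢ·1 = 13, Σwᵢ·t·v = -644, Σwᵢ·v = -69.)
Eliminating c₀: 13·(row 1) − 36·(row 2) gives 2916·c₁ = 13·(-644) − 36·(-69) = -5888, so c₁ = -1472/729.
Then c₀ = ((-69) − 36·(-1472/729))/13 = 23/81.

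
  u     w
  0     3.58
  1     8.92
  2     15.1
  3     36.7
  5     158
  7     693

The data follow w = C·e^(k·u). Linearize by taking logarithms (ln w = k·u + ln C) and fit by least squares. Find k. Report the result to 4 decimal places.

k = 0.7462

Taking logs, ln w = k·u + ln C, so regress ln w on u.
AᵀA = [[88.0000, 18.0000]; [18.0000, 6]], rhs = [89.5262, 21.3848]ᵀ  (here Σu = 18.0000, Σ(u)² = 88.0000, Σln w = 21.3848, Σu·ln w = 89.5262).
Slope k = (n·Σu·ln w − Σu·Σln w)/(n·Σ(u)² − (Σu)²) = (6·89.5262 − 18.0000·21.3848)/204.0000 = 0.74623; ln C = (Σln w − k·Σu)/n = 1.32543.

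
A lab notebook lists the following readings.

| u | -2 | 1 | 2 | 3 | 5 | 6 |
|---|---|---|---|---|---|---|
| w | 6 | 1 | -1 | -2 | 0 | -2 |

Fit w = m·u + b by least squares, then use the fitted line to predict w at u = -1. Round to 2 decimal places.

The normal system XᵀX·[m, b]ᵀ = Xᵀw is [[79, 15]; [15, 6]]·[m, b]ᵀ = [-31, 2]ᵀ.
Δ = 79·6 − 15² = 249.
m = ((-31)·6 − 15·2)/249 = -72/83; b = (79·2 − 15·(-31))/249 = 623/249.
At u = -1: ŵ = (-72/83)·(-1) + (623/249)·(1) = 839/249.

ŵ = 3.37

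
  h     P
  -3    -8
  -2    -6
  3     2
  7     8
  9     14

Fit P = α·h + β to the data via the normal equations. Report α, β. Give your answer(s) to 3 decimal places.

Normal-equation sums: Σh·h = 152, Σh = 14, Σ1 = 5.
And Σh·P = 224, ΣP = 10.
AᵀA·[α, β]ᵀ = AᵀP becomes [[152, 14]; [14, 5]]·[α, β]ᵀ = [224, 10]ᵀ.
det = 152·5 − 14² = 564.
α = (224·5 − 14·10)/564 = 245/141; β = (152·10 − 14·224)/564 = -404/141.

α = 1.738, β = -2.865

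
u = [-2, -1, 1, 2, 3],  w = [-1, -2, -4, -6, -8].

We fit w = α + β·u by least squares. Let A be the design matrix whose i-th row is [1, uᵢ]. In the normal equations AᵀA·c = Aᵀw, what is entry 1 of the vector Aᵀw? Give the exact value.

Entry 1 ↔ basis 1, so (Aᵀw)_{1} = Σᵢ wᵢ = (1)·(-1) + (1)·(-2) + (1)·(-4) + (1)·(-6) + (1)·(-8) = -21.

-21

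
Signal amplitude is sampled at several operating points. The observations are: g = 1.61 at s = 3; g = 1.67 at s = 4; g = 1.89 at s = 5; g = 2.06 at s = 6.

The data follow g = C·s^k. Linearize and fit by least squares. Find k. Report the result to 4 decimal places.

Let Y = ln g. Fitting Y = k·ln s + ln C by least squares:
AᵀA = [[8.9295, 5.8861]; [5.8861, 4]], rhs = [3.5536, 2.3483]ᵀ  (here Σln s = 5.8861, Σ(ln s)² = 8.9295, Σln g = 2.3483, Σln s·ln g = 3.5536).
Solving (det = 1.0716): k = 0.36552, ln C = 0.04921.

k = 0.3655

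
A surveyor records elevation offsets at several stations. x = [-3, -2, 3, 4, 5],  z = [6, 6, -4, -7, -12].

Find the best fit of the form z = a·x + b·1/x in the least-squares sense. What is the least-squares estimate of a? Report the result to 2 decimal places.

Entries of MᵀM: Σx·x = 63, Σx·1/x = 5, Σ1/x·1/x = 2069/3600.
And Σx·z = -130, Σ1/x·z = -629/60.
Normal equations: [[63, 5]; [5, 2069/3600]]·[a, b]ᵀ = [-130, -629/60]ᵀ.
Δ = 63·(2069/3600) − 5² = 4483/400.
a = ((-130)·(2069/3600) − 5·(-629/60))/(4483/400) = -80270/40347; b = (63·(-629/60) − 5·(-130))/(4483/400) = -4180/4483.

a = -1.99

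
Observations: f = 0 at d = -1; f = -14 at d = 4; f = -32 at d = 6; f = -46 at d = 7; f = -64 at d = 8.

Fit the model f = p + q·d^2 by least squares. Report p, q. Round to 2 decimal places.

AᵀA·[p, q]ᵀ = Aᵀf reads: 5·p + 166·q = -156;  166·p + 8050·q = -7726.
(Σ1 = 5, Σd^2 = 166, Σd^2·d^2 = 8050, Σf = -156, Σd^2·f = -7726.)
det = 5·8050 − 166² = 12694.
p = ((-156)·8050 − 166·(-7726))/12694 = 13358/6347; q = (5·(-7726) − 166·(-156))/12694 = -6367/6347.

p = 2.10, q = -1.00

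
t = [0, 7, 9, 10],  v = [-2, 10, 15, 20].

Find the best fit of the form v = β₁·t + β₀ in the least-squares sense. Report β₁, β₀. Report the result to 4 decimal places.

β₁ = 2.0574, β₀ = -2.6230

From the data, Σt·t = 230, Σt = 26, Σ1 = 4.
And Σt·v = 405, Σv = 43.
So AᵀA·[β₁, β₀]ᵀ = Aᵀv: [[230, 26]; [26, 4]]·[β₁, β₀]ᵀ = [405, 43]ᵀ.
Determinant 230·4 − 26² = 244.
β₁ = (405·4 − 26·43)/244 = 251/122; β₀ = (230·43 − 26·405)/244 = -160/61.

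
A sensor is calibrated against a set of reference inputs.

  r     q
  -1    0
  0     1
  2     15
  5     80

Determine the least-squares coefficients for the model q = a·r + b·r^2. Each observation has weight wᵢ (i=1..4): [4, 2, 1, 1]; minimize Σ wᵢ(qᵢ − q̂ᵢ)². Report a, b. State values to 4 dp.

a = 2.5000, b = 2.6938

Compute the Gram sums: Σwᵢ·r·r = 33, Σwᵢ·r·r^2 = 129, Σwᵢ·r^2·r^2 = 645.
Moment sums: Σwᵢ·r·q = 430, Σwᵢ·r^2·q = 2060.
Normal equations: [[33, 129]; [129, 645]]·[a, b]ᵀ = [430, 2060]ᵀ.
Eliminating b: 645·(row 1) − 129·(row 2) gives 4644·a = 645·430 − 129·2060 = 11610, so a = 5/2.
Then b = (2060 − 129·(5/2))/645 = 695/258.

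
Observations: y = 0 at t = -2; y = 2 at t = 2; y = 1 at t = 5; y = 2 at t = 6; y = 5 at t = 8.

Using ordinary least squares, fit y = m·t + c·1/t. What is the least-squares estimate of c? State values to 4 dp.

c = -0.3411

Normal-equation sums: Σt·t = 133, Σt·1/t = 5, Σ1/t·1/t = 8401/14400.
And Σt·y = 61, Σ1/t·y = 259/120.
XᵀX·[m, c]ᵀ = Xᵀy becomes [[133, 5]; [5, 8401/14400]]·[m, c]ᵀ = [61, 259/120]ᵀ.
Eliminating c: (8401/14400)·(row 1) − 5·(row 2) gives (757333/14400)·m = (8401/14400)·61 − 5·(259/120) = 357061/14400, so m = 357061/757333.
Then c = ((259/120) − 5·(357061/757333))/(8401/14400) = -258360/757333.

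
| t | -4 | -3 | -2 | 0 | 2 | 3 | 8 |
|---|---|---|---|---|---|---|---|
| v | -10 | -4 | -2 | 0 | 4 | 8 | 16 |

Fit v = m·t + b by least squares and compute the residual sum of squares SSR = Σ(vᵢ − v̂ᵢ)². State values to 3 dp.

SSR = 13.686

XᵀX·[m, b]ᵀ = Xᵀv reads: 106·m + 4·b = 216;  4·m + 7·b = 12.
Eliminating b: 7·(row 1) − 4·(row 2) gives 726·m = 7·216 − 4·12 = 1464, so m = 244/121.
Then b = (12 − 4·(244/121))/7 = 68/121.
Residuals: -302/121, 180/121, 178/121, -68/121, -72/121, 168/121, -84/121; SSR = 1656/121.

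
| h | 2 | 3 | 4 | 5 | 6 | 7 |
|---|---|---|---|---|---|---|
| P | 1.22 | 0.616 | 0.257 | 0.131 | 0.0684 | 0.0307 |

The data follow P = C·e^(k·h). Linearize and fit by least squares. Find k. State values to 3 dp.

With ln Pᵢ as the transformed response and hᵢ as the regressor:
AᵀA = [[139.0000, 27.0000]; [27.0000, 6]], rhs = [-57.1321, -9.8428]ᵀ  (here Σh = 27.0000, Σ(h)² = 139.0000, Σln P = -9.8428, Σh·ln P = -57.1321).
Solving (det = 105.0000): k = -0.73369, ln C = 1.66115.

k = -0.734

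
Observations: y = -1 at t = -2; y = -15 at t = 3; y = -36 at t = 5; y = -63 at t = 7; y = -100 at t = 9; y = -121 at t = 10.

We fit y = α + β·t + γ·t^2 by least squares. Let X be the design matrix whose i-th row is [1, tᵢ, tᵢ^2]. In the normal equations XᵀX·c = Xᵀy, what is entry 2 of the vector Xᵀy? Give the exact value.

Entry 2 ↔ basis t, so (Xᵀy)_{2} = Σᵢ (t)·yᵢ = (-2)·(-1) + (3)·(-15) + (5)·(-36) + (7)·(-63) + (9)·(-100) + (10)·(-121) = -2774.

-2774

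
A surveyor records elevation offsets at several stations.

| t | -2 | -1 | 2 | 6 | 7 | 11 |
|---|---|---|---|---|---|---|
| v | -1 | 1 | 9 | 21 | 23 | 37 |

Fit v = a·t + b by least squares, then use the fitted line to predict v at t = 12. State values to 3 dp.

With design matrix M, MᵀM = [[215, 23]; [23, 6]] and Mᵀv = [713, 90]ᵀ.
Determinant 215·6 − 23² = 761.
a = (713·6 − 23·90)/761 = 2208/761; b = (215·90 − 23·713)/761 = 2951/761.
At t = 12: v̂ = (2208/761)·(12) + (2951/761)·(1) = 29447/761.

v̂ = 38.695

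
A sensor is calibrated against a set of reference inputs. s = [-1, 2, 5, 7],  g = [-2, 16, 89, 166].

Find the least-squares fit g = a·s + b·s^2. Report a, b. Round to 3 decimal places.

a = 2.951, b = 2.964

Sums needed: Σs·s = 79, Σs·s^2 = 475, Σs^2·s^2 = 3043.
For Xᵀg: Σs·g = 1641, Σs^2·g = 10421.
Normal equations: [[79, 475]; [475, 3043]]·[a, b]ᵀ = [1641, 10421]ᵀ.
det = 79·3043 − 475² = 14772.
a = (1641·3043 − 475·10421)/14772 = 10897/3693; b = (79·10421 − 475·1641)/14772 = 10946/3693.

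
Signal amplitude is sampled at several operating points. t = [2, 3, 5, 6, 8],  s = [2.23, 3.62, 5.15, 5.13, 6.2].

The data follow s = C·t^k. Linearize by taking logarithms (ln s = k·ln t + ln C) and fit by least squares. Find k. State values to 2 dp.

Linearized form: ln s = k·ln t + ln C. From the 5 transformed points,
Σln t = 7.2724, Σ(ln t)² = 11.8122, Σln s = 7.1871, Σln t·ln s = 11.3309.
Equations: 11.8122·k + 7.2724·ln C = 11.3309;  7.2724·k + 5·ln C = 7.1871.
Slope k = (n·Σln t·ln s − Σln t·Σln s)/(n·Σ(ln t)² − (Σln t)²) = (5·11.3309 − 7.2724·7.1871)/6.1731 = 0.71061; ln C = (Σln s − k·Σln t)/n = 0.40385.

k = 0.71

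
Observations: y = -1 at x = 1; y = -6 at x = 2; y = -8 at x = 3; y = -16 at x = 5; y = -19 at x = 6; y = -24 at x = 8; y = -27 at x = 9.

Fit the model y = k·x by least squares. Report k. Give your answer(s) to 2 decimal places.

k = -3.03

The normal system MᵀM·[k]ᵀ = Mᵀy is [[220]]·[k]ᵀ = [-666]ᵀ.
k = (-666)/220 = -3.02727.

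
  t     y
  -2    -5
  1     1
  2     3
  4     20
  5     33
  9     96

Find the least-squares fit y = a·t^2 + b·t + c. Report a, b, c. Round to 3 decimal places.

a = 0.978, b = 2.317, c = -4.029

Setting ∂/∂a … = 0 gives: 7475·a + 919·b + 131·c = 8914;  919·a + 131·b + 19·c = 1126;  131·a + 19·b + 6·c = 148.
(Σt^2·t^2 = 7475, Σt^2·t = 919, Σt^2 = 131, Σt·t = 131, Σt = 19, Σ1 = 6, Σt^2·y = 8914, Σt·y = 1126, Σy = 148.)
Inverting the 3×3 Gram matrix, [a, b, c]ᵀ = [4267/4362, 252709/109050, -73236/18175]ᵀ.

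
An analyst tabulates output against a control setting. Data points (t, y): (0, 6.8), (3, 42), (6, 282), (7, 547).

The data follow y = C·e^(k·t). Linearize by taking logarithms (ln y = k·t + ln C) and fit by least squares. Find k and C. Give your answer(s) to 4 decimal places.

Taking logs, ln y = k·t + ln C, so regress ln y on t.
Sums: Σt = 16.0000, Σ(t)² = 94.0000, Σln y = 17.6009, Σt·ln y = 89.1956.
Normal system: [[94.0000, 16.0000]; [16.0000, 4]]·[k, ln C]ᵀ = [89.1956, 17.6009]ᵀ.
Slope k = (n·Σt·ln y − Σt·Σln y)/(n·Σ(t)² − (Σt)²) = (4·89.1956 − 16.0000·17.6009)/120.0000 = 0.62639; ln C = (Σln y − k·Σt)/n = 1.89466, so C = exp(1.89466) = 6.65031.

k = 0.6264, C = 6.6503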